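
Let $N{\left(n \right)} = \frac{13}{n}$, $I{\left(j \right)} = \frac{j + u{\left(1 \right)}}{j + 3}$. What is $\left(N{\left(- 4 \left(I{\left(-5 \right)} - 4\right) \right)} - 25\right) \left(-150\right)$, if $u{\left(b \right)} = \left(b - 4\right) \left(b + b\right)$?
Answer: $4075$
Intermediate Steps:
$u{\left(b \right)} = 2 b \left(-4 + b\right)$ ($u{\left(b \right)} = \left(-4 + b\right) 2 b = 2 b \left(-4 + b\right)$)
$I{\left(j \right)} = \frac{-6 + j}{3 + j}$ ($I{\left(j \right)} = \frac{j + 2 \cdot 1 \left(-4 + 1\right)}{j + 3} = \frac{j + 2 \cdot 1 \left(-3\right)}{3 + j} = \frac{j - 6}{3 + j} = \frac{-6 + j}{3 + j}$)
$\left(N{\left(- 4 \left(I{\left(-5 \right)} - 4\right) \right)} - 25\right) \left(-150\right) = \left(\frac{13}{\left(-4\right) \left(\frac{-6 - 5}{3 - 5} - 4\right)} - 25\right) \left(-150\right) = \left(\frac{13}{\left(-4\right) \left(\frac{1}{-2} \left(-11\right) - 4\right)} - 25\right) \left(-150\right) = \left(\frac{13}{\left(-4\right) \left(\left(- \frac{1}{2}\right) \left(-11\right) - 4\right)} - 25\right) \left(-150\right) = \left(\frac{13}{\left(-4\right) \left(\frac{11}{2} - 4\right)} - 25\right) \left(-150\right) = \left(\frac{13}{\left(-4\right) \frac{3}{2}} - 25\right) \left(-150\right) = \left(\frac{13}{-6} - 25\right) \left(-150\right) = \left(13 \left(- \frac{1}{6}\right) - 25\right) \left(-150\right) = \left(- \frac{13}{6} - 25\right) \left(-150\right) = \left(- \frac{163}{6}\right) \left(-150\right) = 4075$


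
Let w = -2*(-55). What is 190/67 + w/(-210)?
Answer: 3253/1407 ≈ 2.3120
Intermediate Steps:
w = 110
190/67 + w/(-210) = 190/67 + 110/(-210) = 190*(1/67) + 110*(-1/210) = 190/67 - 11/21 = 3253/1407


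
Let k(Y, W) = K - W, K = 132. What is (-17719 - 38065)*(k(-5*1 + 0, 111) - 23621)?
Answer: 1316502400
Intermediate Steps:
k(Y, W) = 132 - W
(-17719 - 38065)*(k(-5*1 + 0, 111) - 23621) = (-17719 - 38065)*((132 - 1*111) - 23621) = -55784*((132 - 111) - 23621) = -55784*(21 - 23621) = -55784*(-23600) = 1316502400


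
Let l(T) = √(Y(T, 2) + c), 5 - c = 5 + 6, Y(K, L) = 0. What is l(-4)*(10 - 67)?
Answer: -57*I*√6 ≈ -139.62*I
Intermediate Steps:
c = -6 (c = 5 - (5 + 6) = 5 - 1*11 = 5 - 11 = -6)
l(T) = I*√6 (l(T) = √(0 - 6) = √(-6) = I*√6)
l(-4)*(10 - 67) = (I*√6)*(10 - 67) = (I*√6)*(-57) = -57*I*√6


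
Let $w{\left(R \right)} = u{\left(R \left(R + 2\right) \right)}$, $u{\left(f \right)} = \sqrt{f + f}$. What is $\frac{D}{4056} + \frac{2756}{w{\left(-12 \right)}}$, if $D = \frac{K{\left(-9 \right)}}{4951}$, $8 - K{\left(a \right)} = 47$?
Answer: $- \frac{1}{514904} + \frac{689 \sqrt{15}}{15} \approx 177.9$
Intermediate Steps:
$u{\left(f \right)} = \sqrt{2} \sqrt{f}$ ($u{\left(f \right)} = \sqrt{2 f} = \sqrt{2} \sqrt{f}$)
$K{\left(a \right)} = -39$ ($K{\left(a \right)} = 8 - 47 = -39$)
$D = - \frac{39}{4951} \approx -0.0078772$
$w{\left(R \right)} = \sqrt{2} \sqrt{R \left(2 + R\right)}$ ($w{\left(R \right)} = \sqrt{2} \sqrt{R \left(R + 2\right)} = \sqrt{2} \sqrt{R \left(2 + R\right)}$)
$\frac{D}{4056} + \frac{2756}{w{\left(-12 \right)}} = - \frac{39}{4951 \cdot 4056} + \frac{2756}{\sqrt{2} \sqrt{- 12 \left(2 - 12\right)}} = \left(- \frac{39}{4951}\right) \frac{1}{4056} + \frac{2756}{\sqrt{2} \sqrt{\left(-12\right) \left(-10\right)}} = - \frac{1}{514904} + \frac{2756}{\sqrt{2} \sqrt{120}} = - \frac{1}{514904} + \frac{2756}{\sqrt{2} \cdot 2 \sqrt{30}} = - \frac{1}{514904} + \frac{2756}{4 \sqrt{15}} = - \frac{1}{514904} + 2756 \frac{\sqrt{15}}{60} = - \frac{1}{514904} + \frac{689 \sqrt{15}}{15}$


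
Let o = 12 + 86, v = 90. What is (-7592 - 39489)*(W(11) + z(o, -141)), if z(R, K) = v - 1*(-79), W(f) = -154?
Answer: -706215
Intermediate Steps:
o = 98
z(R, K) = 169 (z(R, K) = 90 - 1*(-79) = 90 + 79 = 169)
(-7592 - 39489)*(W(11) + z(o, -141)) = (-7592 - 39489)*(-154 + 169) = -47081*15 = -706215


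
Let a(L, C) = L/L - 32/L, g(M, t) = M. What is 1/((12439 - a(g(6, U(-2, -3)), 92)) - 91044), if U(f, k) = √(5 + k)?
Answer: -3/235802 ≈ -1.2723e-5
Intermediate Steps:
a(L, C) = 1 - 32/L
1/((12439 - a(g(6, U(-2, -3)), 92)) - 91044) = 1/((12439 - (-32 + 6)/6) - 91044) = 1/((12439 - (-26)/6) - 91044) = 1/((12439 - 1*(-13/3)) - 91044) = 1/((12439 + 13/3) - 91044) = 1/(37330/3 - 91044) = 1/(-235802/3) = -3/235802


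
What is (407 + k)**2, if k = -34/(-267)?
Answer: 11816342209/71289 ≈ 1.6575e+5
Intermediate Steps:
k = 34/267 (k = -34*(-1/267) = 34/267 ≈ 0.12734)
(407 + k)**2 = (407 + 34/267)**2 = (108703/267)**2 = 11816342209/71289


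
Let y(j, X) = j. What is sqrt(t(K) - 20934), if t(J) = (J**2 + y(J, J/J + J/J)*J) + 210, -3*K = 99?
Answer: I*sqrt(18546) ≈ 136.18*I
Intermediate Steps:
K = -33 (K = -1/3*99 = -33)
t(J) = 210 + 2*J**2 (t(J) = (J**2 + J*J) + 210 = (J**2 + J**2) + 210 = 2*J**2 + 210 = 210 + 2*J**2)
sqrt(t(K) - 20934) = sqrt((210 + 2*(-33)**2) - 20934) = sqrt((210 + 2*1089) - 20934) = sqrt((210 + 2178) - 20934) = sqrt(2388 - 20934) = sqrt(-18546) = I*sqrt(18546)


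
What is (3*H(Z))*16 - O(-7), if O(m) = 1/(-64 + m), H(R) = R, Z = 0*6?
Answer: 1/71 ≈ 0.014085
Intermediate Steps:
Z = 0
(3*H(Z))*16 - O(-7) = (3*0)*16 - 1/(-64 - 7) = 0*16 - 1/(-71) = 0 - 1*(-1/71) = 0 + 1/71 = 1/71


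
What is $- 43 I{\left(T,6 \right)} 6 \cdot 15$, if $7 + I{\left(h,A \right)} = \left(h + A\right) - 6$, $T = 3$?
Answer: $15480$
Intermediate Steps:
$I{\left(h,A \right)} = -13 + A + h$ ($I{\left(h,A \right)} = -7 - \left(6 - A - h\right) = -7 + \left(-6 + A + h\right) = -13 + A + h$)
$- 43 I{\left(T,6 \right)} 6 \cdot 15 = - 43 \left(-13 + 6 + 3\right) 6 \cdot 15 = \left(-43\right) \left(-4\right) 90 = 172 \cdot 90 = 15480$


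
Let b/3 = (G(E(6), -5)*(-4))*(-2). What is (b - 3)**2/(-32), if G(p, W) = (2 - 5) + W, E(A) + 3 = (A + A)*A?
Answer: -38025/32 ≈ -1188.3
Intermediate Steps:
E(A) = -3 + 2*A**2 (E(A) = -3 + (A + A)*A = -3 + (2*A)*A = -3 + 2*A**2)
G(p, W) = -3 + W
b = -192 (b = 3*(((-3 - 5)*(-4))*(-2)) = 3*(-8*(-4)*(-2)) = 3*(32*(-2)) = 3*(-64) = -192)
(b - 3)**2/(-32) = (-192 - 3)**2/(-32) = (-195)**2*(-1/32) = 38025*(-1/32) = -38025/32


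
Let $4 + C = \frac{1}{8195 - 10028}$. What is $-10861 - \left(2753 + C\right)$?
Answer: $- \frac{24947129}{1833} \approx -13610.0$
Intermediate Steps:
$C = - \frac{7333}{1833}$ ($C = -4 + \frac{1}{8195 - 10028} = -4 + \frac{1}{-1833} = -4 - \frac{1}{1833} = - \frac{7333}{1833} \approx -4.0005$)
$-10861 - \left(2753 + C\right) = -10861 - \frac{5038916}{1833} = - \frac{24947129}{1833}$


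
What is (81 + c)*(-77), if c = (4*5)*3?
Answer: -10857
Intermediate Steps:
c = 60 (c = 20*3 = 60)
(81 + c)*(-77) = (81 + 60)*(-77) = 141*(-77) = -10857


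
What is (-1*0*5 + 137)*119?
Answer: 16303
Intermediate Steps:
(-1*0*5 + 137)*119 = (0*5 + 137)*119 = (0 + 137)*119 = 137*119 = 16303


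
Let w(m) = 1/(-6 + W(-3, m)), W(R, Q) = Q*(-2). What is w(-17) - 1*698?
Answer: -19543/28 ≈ -697.96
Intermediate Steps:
W(R, Q) = -2*Q
w(m) = 1/(-6 - 2*m)
w(-17) - 1*698 = -1/(6 + 2*(-17)) - 1*698 = -1/(6 - 34) - 698 = -1/(-28) - 698 = -1*(-1/28) - 698 = 1/28 - 698 = -19543/28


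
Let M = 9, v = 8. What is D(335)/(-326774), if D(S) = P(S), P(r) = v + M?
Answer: -1/19222 ≈ -5.2024e-5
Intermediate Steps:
P(r) = 17 (P(r) = 8 + 9 = 17)
D(S) = 17
D(335)/(-326774) = 17/(-326774) = 17*(-1/326774) = -1/19222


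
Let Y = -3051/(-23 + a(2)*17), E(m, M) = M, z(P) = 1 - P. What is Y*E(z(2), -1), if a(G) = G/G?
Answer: -1017/2 ≈ -508.50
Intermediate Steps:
a(G) = 1
Y = 1017/2 (Y = -3051/(-23 + 1*17) = -3051/(-23 + 17) = -3051/(-6) = -3051*(-1/6) = 1017/2 ≈ 508.50)
Y*E(z(2), -1) = (1017/2)*(-1) = -1017/2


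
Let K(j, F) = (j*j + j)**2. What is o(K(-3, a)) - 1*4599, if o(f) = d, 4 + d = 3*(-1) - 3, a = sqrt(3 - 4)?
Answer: -4609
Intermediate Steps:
a = I (a = sqrt(-1) = I ≈ 1.0*I)
K(j, F) = (j + j**2)**2 (K(j, F) = (j**2 + j)**2 = (j + j**2)**2)
d = -10 (d = -4 + (3*(-1) - 3) = -4 + (-3 - 3) = -4 - 6 = -10)
o(f) = -10
o(K(-3, a)) - 1*4599 = -10 - 1*4599 = -10 - 4599 = -4609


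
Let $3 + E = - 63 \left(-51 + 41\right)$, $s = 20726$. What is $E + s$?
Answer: $21353$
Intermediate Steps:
$E = 627$ ($E = -3 - 63 \left(-51 + 41\right) = -3 - -630 = -3 + 630 = 627$)
$E + s = 627 + 20726 = 21353$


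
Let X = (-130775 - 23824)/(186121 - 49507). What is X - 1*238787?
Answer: -10873933939/45538 ≈ -2.3879e+5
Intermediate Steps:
X = -51533/45538 (X = -154599/136614 = -154599*1/136614 = -51533/45538 ≈ -1.1316)
X - 1*238787 = -51533/45538 - 1*238787 = -51533/45538 - 238787 = -10873933939/45538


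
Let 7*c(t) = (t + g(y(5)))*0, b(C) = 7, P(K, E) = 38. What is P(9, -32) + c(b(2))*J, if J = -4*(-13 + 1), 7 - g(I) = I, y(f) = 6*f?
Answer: 38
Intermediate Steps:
g(I) = 7 - I
c(t) = 0 (c(t) = ((t + (7 - 6*5))*0)/7 = ((t + (7 - 1*30))*0)/7 = ((t + (7 - 30))*0)/7 = ((t - 23)*0)/7 = ((-23 + t)*0)/7 = (1/7)*0 = 0)
J = 48 (J = -4*(-12) = 48)
P(9, -32) + c(b(2))*J = 38 + 0*48 = 38 + 0 = 38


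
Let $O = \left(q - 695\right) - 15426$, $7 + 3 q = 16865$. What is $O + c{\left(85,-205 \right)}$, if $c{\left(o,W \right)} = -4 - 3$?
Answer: $- \frac{31526}{3} \approx -10509.0$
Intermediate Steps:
$q = \frac{16858}{3}$ ($q = - \frac{7}{3} + \frac{1}{3} \cdot 16865 = - \frac{7}{3} + \frac{16865}{3} = \frac{16858}{3} \approx 5619.3$)
$c{\left(o,W \right)} = -7$ ($c{\left(o,W \right)} = -4 - 3 = -7$)
$O = - \frac{31505}{3}$ ($O = \left(\frac{16858}{3} - 695\right) - 15426 = \frac{14773}{3} - 15426 = - \frac{31505}{3} \approx -10502.0$)
$O + c{\left(85,-205 \right)} = - \frac{31505}{3} - 7 = - \frac{31526}{3}$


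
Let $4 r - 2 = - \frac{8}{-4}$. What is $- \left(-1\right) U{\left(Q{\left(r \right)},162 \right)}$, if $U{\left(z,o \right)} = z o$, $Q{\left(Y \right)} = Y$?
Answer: $162$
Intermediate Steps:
$r = 1$ ($r = \frac{1}{2} + \frac{\left(-8\right) \frac{1}{-4}}{4} = \frac{1}{2} + \frac{\left(-8\right) \left(- \frac{1}{4}\right)}{4} = \frac{1}{2} + \frac{1}{4} \cdot 2 = \frac{1}{2} + \frac{1}{2} = 1$)
$U{\left(z,o \right)} = o z$
$- \left(-1\right) U{\left(Q{\left(r \right)},162 \right)} = - \left(-1\right) 162 \cdot 1 = - \left(-1\right) 162 = \left(-1\right) \left(-162\right) = 162$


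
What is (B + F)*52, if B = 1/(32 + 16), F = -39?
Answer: -24323/12 ≈ -2026.9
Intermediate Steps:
B = 1/48 ≈ 0.020833
(B + F)*52 = (1/48 - 39)*52 = -1871/48*52 = -24323/12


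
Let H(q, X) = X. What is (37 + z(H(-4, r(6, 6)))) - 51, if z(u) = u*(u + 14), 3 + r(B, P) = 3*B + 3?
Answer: 562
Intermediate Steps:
r(B, P) = 3*B (r(B, P) = -3 + (3*B + 3) = -3 + (3 + 3*B) = 3*B)
z(u) = u*(14 + u)
(37 + z(H(-4, r(6, 6)))) - 51 = (37 + (3*6)*(14 + 3*6)) - 51 = (37 + 18*(14 + 18)) - 51 = (37 + 18*32) - 51 = (37 + 576) - 51 = 613 - 51 = 562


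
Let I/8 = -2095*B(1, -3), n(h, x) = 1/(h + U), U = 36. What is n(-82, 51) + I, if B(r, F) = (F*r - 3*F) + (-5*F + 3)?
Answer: -18503041/46 ≈ -4.0224e+5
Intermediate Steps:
n(h, x) = 1/(36 + h) (n(h, x) = 1/(h + 36) = 1/(36 + h))
B(r, F) = 3 - 8*F + F*r (B(r, F) = (-3*F + F*r) + (3 - 5*F) = 3 - 8*F + F*r)
I = -402240 (I = 8*(-2095*(3 - 8*(-3) - 3*1)) = 8*(-2095*(3 + 24 - 3)) = 8*(-2095*24) = 8*(-50280) = -402240)
n(-82, 51) + I = 1/(36 - 82) - 402240 = 1/(-46) - 402240 = -1/46 - 402240 = -18503041/46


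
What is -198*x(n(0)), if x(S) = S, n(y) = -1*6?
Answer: 1188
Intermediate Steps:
n(y) = -6
-198*x(n(0)) = -198*(-6) = 1188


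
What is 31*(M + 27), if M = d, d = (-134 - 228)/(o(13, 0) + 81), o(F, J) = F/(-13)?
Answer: 27869/40 ≈ 696.72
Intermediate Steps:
o(F, J) = -F/13 (o(F, J) = F*(-1/13) = -F/13)
d = -181/40 (d = (-134 - 228)/(-1/13*13 + 81) = -362/(-1 + 81) = -362/80 = -362*1/80 = -181/40 ≈ -4.5250)
M = -181/40 ≈ -4.5250
31*(M + 27) = 31*(-181/40 + 27) = 31*(899/40) = 27869/40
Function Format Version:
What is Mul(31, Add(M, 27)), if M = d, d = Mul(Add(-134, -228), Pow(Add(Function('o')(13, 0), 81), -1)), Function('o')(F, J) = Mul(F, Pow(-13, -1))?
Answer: Rational(27869, 40) ≈ 696.72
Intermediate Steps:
Function('o')(F, J) = Mul(Rational(-1, 13), F) (Function('o')(F, J) = Mul(F, Rational(-1, 13)) = Mul(Rational(-1, 13), F))
d = Rational(-181, 40) (d = Mul(Add(-134, -228), Pow(Add(Mul(Rational(-1, 13), 13), 81), -1)) = Mul(-362, Pow(Add(-1, 81), -1)) = Mul(-362, Pow(80, -1)) = Mul(-362, Rational(1, 80)) = Rational(-181, 40) ≈ -4.5250)
M = Rational(-181, 40) ≈ -4.5250
Mul(31, Add(M, 27)) = Mul(31, Add(Rational(-181, 40), 27)) = Mul(31, Rational(899, 40)) = Rational(27869, 40)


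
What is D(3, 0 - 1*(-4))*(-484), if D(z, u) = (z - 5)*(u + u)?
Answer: 7744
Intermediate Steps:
D(z, u) = 2*u*(-5 + z) (D(z, u) = (-5 + z)*(2*u) = 2*u*(-5 + z))
D(3, 0 - 1*(-4))*(-484) = (2*(0 - 1*(-4))*(-5 + 3))*(-484) = (2*(0 + 4)*(-2))*(-484) = (2*4*(-2))*(-484) = -16*(-484) = 7744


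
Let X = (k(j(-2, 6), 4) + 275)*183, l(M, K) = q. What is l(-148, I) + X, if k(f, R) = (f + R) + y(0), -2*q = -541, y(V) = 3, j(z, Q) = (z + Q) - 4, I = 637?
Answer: 103753/2 ≈ 51877.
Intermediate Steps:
j(z, Q) = -4 + Q + z (j(z, Q) = (Q + z) - 4 = -4 + Q + z)
q = 541/2 (q = -½*(-541) = 541/2 ≈ 270.50)
l(M, K) = 541/2
k(f, R) = 3 + R + f (k(f, R) = (f + R) + 3 = (R + f) + 3 = 3 + R + f)
X = 51606 (X = ((3 + 4 + (-4 + 6 - 2)) + 275)*183 = ((3 + 4 + 0) + 275)*183 = (7 + 275)*183 = 282*183 = 51606)
l(-148, I) + X = 541/2 + 51606 = 103753/2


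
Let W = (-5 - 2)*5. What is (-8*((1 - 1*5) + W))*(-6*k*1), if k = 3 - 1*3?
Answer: 0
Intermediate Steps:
W = -35 (W = -7*5 = -35)
k = 0 (k = 3 - 3 = 0)
(-8*((1 - 1*5) + W))*(-6*k*1) = (-8*((1 - 1*5) - 35))*(-6*0*1) = (-8*((1 - 5) - 35))*(0*1) = -8*(-4 - 35)*0 = -8*(-39)*0 = 312*0 = 0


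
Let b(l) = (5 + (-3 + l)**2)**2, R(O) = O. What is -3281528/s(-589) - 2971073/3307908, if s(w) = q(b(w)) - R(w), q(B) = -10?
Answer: -3618904324897/638426244 ≈ -5668.5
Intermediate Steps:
s(w) = -10 - w
-3281528/s(-589) - 2971073/3307908 = -3281528/(-10 - 1*(-589)) - 2971073/3307908 = -3281528/(-10 + 589) - 2971073*1/3307908 = -3281528/579 - 2971073/3307908 = -3618904324897/638426244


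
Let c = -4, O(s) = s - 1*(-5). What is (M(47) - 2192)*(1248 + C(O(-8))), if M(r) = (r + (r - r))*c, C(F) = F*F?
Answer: -2991660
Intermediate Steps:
O(s) = 5 + s (O(s) = s + 5 = 5 + s)
C(F) = F²
M(r) = -4*r (M(r) = (r + (r - r))*(-4) = (r + 0)*(-4) = r*(-4) = -4*r)
(M(47) - 2192)*(1248 + C(O(-8))) = (-4*47 - 2192)*(1248 + (5 - 8)²) = (-188 - 2192)*(1248 + (-3)²) = -2380*(1248 + 9) = -2380*1257 = -2991660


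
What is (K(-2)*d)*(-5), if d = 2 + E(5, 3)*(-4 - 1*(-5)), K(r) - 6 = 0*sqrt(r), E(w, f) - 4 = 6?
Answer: -360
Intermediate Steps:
E(w, f) = 10 (E(w, f) = 4 + 6 = 10)
K(r) = 6 (K(r) = 6 + 0*sqrt(r) = 6 + 0 = 6)
d = 12 (d = 2 + 10*(-4 - 1*(-5)) = 2 + 10*(-4 + 5) = 2 + 10*1 = 2 + 10 = 12)
(K(-2)*d)*(-5) = (6*12)*(-5) = 72*(-5) = -360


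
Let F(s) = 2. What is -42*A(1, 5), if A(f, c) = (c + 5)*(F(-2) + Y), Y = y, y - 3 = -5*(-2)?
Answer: -6300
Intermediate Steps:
y = 13 (y = 3 - 5*(-2) = 3 + 10 = 13)
Y = 13
A(f, c) = 75 + 15*c (A(f, c) = (c + 5)*(2 + 13) = (5 + c)*15 = 75 + 15*c)
-42*A(1, 5) = -42*(75 + 15*5) = -42*(75 + 75) = -42*150 = -6300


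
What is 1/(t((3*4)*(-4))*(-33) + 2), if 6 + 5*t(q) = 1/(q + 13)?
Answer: 175/7313 ≈ 0.023930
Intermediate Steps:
t(q) = -6/5 + 1/(5*(13 + q)) (t(q) = -6/5 + 1/(5*(q + 13)) = -6/5 + 1/(5*(13 + q)))
1/(t((3*4)*(-4))*(-33) + 2) = 1/(((-77 - 6*3*4*(-4))/(5*(13 + (3*4)*(-4))))*(-33) + 2) = 1/(((-77 - 72*(-4))/(5*(13 + 12*(-4))))*(-33) + 2) = 1/(((-77 - 6*(-48))/(5*(13 - 48)))*(-33) + 2) = 1/(((⅕)*(-77 + 288)/(-35))*(-33) + 2) = 1/(((⅕)*(-1/35)*211)*(-33) + 2) = 1/(-211/175*(-33) + 2) = 1/(6963/175 + 2) = 1/(7313/175) = 175/7313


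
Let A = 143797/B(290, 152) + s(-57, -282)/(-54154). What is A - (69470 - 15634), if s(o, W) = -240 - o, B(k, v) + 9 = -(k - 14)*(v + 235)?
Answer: -311437422423319/5784784434 ≈ -53837.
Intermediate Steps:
B(k, v) = -9 - (-14 + k)*(235 + v) (B(k, v) = -9 - (k - 14)*(v + 235) = -9 - (-14 + k)*(235 + v))
A = -7767634495/5784784434 (A = 143797/(3281 - 235*290 + 14*152 - 1*290*152) + (-240 - 1*(-57))/(-54154) = 143797/(3281 - 68150 + 2128 - 44080) + (-240 + 57)*(-1/54154) = 143797/(-106821) - 183*(-1/54154) = 143797*(-1/106821) + 183/54154 = -143797/106821 + 183/54154 = -7767634495/5784784434 ≈ -1.3428)
A - (69470 - 15634) = -7767634495/5784784434 - (69470 - 15634) = -7767634495/5784784434 - 1*53836 = -7767634495/5784784434 - 53836 = -311437422423319/5784784434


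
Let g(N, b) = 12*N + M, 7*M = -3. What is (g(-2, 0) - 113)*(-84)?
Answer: 11544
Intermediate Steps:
M = -3/7 (M = (⅐)*(-3) = -3/7 ≈ -0.42857)
g(N, b) = -3/7 + 12*N (g(N, b) = 12*N - 3/7 = -3/7 + 12*N)
(g(-2, 0) - 113)*(-84) = ((-3/7 + 12*(-2)) - 113)*(-84) = ((-3/7 - 24) - 113)*(-84) = (-171/7 - 113)*(-84) = -962/7*(-84) = 11544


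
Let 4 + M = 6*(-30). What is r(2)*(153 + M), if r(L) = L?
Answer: -62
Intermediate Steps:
M = -184 (M = -4 + 6*(-30) = -4 - 180 = -184)
r(2)*(153 + M) = 2*(153 - 184) = 2*(-31) = -62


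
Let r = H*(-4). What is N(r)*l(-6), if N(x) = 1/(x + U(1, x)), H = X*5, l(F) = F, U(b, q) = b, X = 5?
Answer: 2/33 ≈ 0.060606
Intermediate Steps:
H = 25 (H = 5*5 = 25)
r = -100 (r = 25*(-4) = -100)
N(x) = 1/(1 + x) (N(x) = 1/(x + 1) = 1/(1 + x))
N(r)*l(-6) = -6/(1 - 100) = -6/(-99) = -1/99*(-6) = 2/33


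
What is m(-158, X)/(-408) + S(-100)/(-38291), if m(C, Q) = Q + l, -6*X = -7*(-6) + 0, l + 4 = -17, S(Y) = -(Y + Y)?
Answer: 247637/3905682 ≈ 0.063404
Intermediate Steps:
S(Y) = -2*Y
l = -21 (l = -4 - 17 = -21)
X = -7 (X = -(-7*(-6) + 0)/6 = -(42 + 0)/6 = -⅙*42 = -7)
m(C, Q) = -21 + Q (m(C, Q) = Q - 21 = -21 + Q)
m(-158, X)/(-408) + S(-100)/(-38291) = (-21 - 7)/(-408) - 2*(-100)/(-38291) = -28*(-1/408) + 200*(-1/38291) = 7/102 - 200/38291 = 247637/3905682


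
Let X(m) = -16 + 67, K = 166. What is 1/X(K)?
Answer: 1/51 ≈ 0.019608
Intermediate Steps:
X(m) = 51
1/X(K) = 1/51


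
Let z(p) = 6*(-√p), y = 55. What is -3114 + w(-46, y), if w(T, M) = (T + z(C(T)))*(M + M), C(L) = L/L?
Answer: -8834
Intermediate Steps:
C(L) = 1
z(p) = -6*√p
w(T, M) = 2*M*(-6 + T) (w(T, M) = (T - 6*√1)*(M + M) = (T - 6*1)*(2*M) = (T - 6)*(2*M) = (-6 + T)*(2*M) = 2*M*(-6 + T))
-3114 + w(-46, y) = -3114 + 2*55*(-6 - 46) = -3114 + 2*55*(-52) = -3114 - 5720 = -8834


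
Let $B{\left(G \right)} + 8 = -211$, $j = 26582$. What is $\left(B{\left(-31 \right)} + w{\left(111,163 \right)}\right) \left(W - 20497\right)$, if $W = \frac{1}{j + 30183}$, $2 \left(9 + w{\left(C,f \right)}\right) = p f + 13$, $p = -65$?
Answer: $\frac{6421423853876}{56765} \approx 1.1312 \cdot 10^{8}$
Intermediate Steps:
$w{\left(C,f \right)} = - \frac{5}{2} - \frac{65 f}{2}$ ($w{\left(C,f \right)} = -9 + \frac{- 65 f + 13}{2} = -9 + \frac{13 - 65 f}{2} = -9 - \left(- \frac{13}{2} + \frac{65 f}{2}\right) = - \frac{5}{2} - \frac{65 f}{2}$)
$W = \frac{1}{56765}$ ($W = \frac{1}{26582 + 30183} = \frac{1}{56765} \approx 1.7616 \cdot 10^{-5}$)
$B{\left(G \right)} = -219$ ($B{\left(G \right)} = -8 - 211 = -219$)
$\left(B{\left(-31 \right)} + w{\left(111,163 \right)}\right) \left(W - 20497\right) = \left(-219 - 5300\right) \left(\frac{1}{56765} - 20497\right) = \left(-219 - 5300\right) \left(- \frac{1163512204}{56765}\right) = \left(-5519\right) \left(- \frac{1163512204}{56765}\right) = \frac{6421423853876}{56765}$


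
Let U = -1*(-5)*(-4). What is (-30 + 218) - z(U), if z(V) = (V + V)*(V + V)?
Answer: -1412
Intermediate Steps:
U = -20 (U = 5*(-4) = -20)
z(V) = 4*V**2 (z(V) = (2*V)*(2*V) = 4*V**2)
(-30 + 218) - z(U) = (-30 + 218) - 4*(-20)**2 = 188 - 4*400 = 188 - 1*1600 = 188 - 1600 = -1412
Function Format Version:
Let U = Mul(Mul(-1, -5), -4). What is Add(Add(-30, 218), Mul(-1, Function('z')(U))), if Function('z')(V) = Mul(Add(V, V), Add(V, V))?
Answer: -1412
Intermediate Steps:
U = -20 (U = Mul(5, -4) = -20)
Function('z')(V) = Mul(4, Pow(V, 2)) (Function('z')(V) = Mul(Mul(2, V), Mul(2, V)) = Mul(4, Pow(V, 2)))
Add(Add(-30, 218), Mul(-1, Function('z')(U))) = Add(Add(-30, 218), Mul(-1, Mul(4, Pow(-20, 2)))) = Add(188, Mul(-1, Mul(4, 400))) = Add(188, Mul(-1, 1600)) = Add(188, -1600) = -1412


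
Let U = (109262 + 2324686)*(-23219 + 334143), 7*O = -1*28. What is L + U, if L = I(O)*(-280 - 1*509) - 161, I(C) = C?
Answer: 756772850947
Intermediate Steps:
O = -4 (O = (-1*28)/7 = (⅐)*(-28) = -4)
L = 2995 (L = -4*(-280 - 1*509) - 161 = -4*(-280 - 509) - 161 = -4*(-789) - 161 = 3156 - 161 = 2995)
U = 756772847952 (U = 2433948*310924 = 756772847952)
L + U = 2995 + 756772847952 = 756772850947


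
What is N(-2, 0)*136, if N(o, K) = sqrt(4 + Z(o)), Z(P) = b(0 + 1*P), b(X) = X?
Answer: 136*sqrt(2) ≈ 192.33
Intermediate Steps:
Z(P) = P (Z(P) = 0 + 1*P = 0 + P = P)
N(o, K) = sqrt(4 + o)
N(-2, 0)*136 = sqrt(4 - 2)*136 = sqrt(2)*136 = 136*sqrt(2)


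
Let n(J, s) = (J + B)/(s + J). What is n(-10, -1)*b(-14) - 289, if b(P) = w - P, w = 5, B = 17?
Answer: -3312/11 ≈ -301.09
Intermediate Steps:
n(J, s) = (17 + J)/(J + s) (n(J, s) = (J + 17)/(s + J) = (17 + J)/(J + s))
b(P) = 5 - P
n(-10, -1)*b(-14) - 289 = ((17 - 10)/(-10 - 1))*(5 - 1*(-14)) - 289 = (7/(-11))*(5 + 14) - 289 = -1/11*7*19 - 289 = -7/11*19 - 289 = -133/11 - 289 = -3312/11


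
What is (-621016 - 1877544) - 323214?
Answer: -2821774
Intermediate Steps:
(-621016 - 1877544) - 323214 = -2498560 - 323214 = -2821774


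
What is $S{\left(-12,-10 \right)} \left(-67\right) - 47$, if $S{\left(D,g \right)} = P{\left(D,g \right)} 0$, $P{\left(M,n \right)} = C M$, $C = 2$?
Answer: $-47$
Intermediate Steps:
$P{\left(M,n \right)} = 2 M$
$S{\left(D,g \right)} = 0$ ($S{\left(D,g \right)} = 2 D 0 = 0$)
$S{\left(-12,-10 \right)} \left(-67\right) - 47 = 0 \left(-67\right) - 47 = 0 - 47 = -47$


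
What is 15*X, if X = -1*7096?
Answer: -106440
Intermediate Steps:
X = -7096
15*X = 15*(-7096) = -106440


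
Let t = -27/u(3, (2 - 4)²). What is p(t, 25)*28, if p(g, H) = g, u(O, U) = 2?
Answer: -378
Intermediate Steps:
t = -27/2 ≈ -13.500
p(t, 25)*28 = -27/2*28 = -378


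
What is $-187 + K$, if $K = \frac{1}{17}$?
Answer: $- \frac{3178}{17} \approx -186.94$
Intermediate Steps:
$K = \frac{1}{17} \approx 0.058824$
$-187 + K = -187 + \frac{1}{17} = - \frac{3178}{17}$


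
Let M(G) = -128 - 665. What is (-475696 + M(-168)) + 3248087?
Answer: 2771598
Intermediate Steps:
M(G) = -793
(-475696 + M(-168)) + 3248087 = (-475696 - 793) + 3248087 = -476489 + 3248087 = 2771598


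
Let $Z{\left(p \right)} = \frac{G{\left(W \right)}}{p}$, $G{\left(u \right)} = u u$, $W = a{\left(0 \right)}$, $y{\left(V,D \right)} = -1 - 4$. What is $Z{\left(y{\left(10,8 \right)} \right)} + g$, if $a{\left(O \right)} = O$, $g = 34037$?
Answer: $34037$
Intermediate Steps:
$y{\left(V,D \right)} = -5$
$W = 0$
$G{\left(u \right)} = u^{2}$
$Z{\left(p \right)} = 0$ ($Z{\left(p \right)} = \frac{0^{2}}{p} = \frac{0}{p} = 0$)
$Z{\left(y{\left(10,8 \right)} \right)} + g = 0 + 34037 = 34037$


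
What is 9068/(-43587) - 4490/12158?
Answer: -152977187/264965373 ≈ -0.57735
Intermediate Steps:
9068/(-43587) - 4490/12158 = 9068*(-1/43587) - 4490*1/12158 = -9068/43587 - 2245/6079 = -152977187/264965373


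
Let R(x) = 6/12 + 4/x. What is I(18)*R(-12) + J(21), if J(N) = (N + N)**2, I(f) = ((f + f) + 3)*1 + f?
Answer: 3547/2 ≈ 1773.5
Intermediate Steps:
I(f) = 3 + 3*f (I(f) = (2*f + 3)*1 + f = (3 + 2*f)*1 + f = (3 + 2*f) + f = 3 + 3*f)
R(x) = 1/2 + 4/x (R(x) = 6*(1/12) + 4/x = 1/2 + 4/x)
J(N) = 4*N**2 (J(N) = (2*N)**2 = 4*N**2)
I(18)*R(-12) + J(21) = (3 + 3*18)*((1/2)*(8 - 12)/(-12)) + 4*21**2 = (3 + 54)*((1/2)*(-1/12)*(-4)) + 4*441 = 57*(1/6) + 1764 = 19/2 + 1764 = 3547/2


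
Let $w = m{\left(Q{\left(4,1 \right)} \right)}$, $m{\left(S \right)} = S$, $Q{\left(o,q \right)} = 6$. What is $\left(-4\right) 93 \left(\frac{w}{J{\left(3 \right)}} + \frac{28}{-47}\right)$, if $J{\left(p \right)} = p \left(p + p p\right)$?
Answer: $\frac{7502}{47} \approx 159.62$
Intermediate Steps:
$w = 6$
$J{\left(p \right)} = p \left(p + p^{2}\right)$
$\left(-4\right) 93 \left(\frac{w}{J{\left(3 \right)}} + \frac{28}{-47}\right) = \left(-4\right) 93 \left(\frac{6}{3^{2} \left(1 + 3\right)} + \frac{28}{-47}\right) = - 372 \left(\frac{6}{9 \cdot 4} + 28 \left(- \frac{1}{47}\right)\right) = - 372 \left(\frac{6}{36} - \frac{28}{47}\right) = - 372 \left(6 \cdot \frac{1}{36} - \frac{28}{47}\right) = - 372 \left(\frac{1}{6} - \frac{28}{47}\right) = \left(-372\right) \left(- \frac{121}{282}\right) = \frac{7502}{47}$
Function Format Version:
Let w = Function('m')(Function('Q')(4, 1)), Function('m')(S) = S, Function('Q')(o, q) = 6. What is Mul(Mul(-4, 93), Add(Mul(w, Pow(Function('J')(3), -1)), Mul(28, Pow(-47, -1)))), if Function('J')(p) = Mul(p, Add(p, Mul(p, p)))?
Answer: Rational(7502, 47) ≈ 159.62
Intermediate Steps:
w = 6
Function('J')(p) = Mul(p, Add(p, Pow(p, 2)))
Mul(Mul(-4, 93), Add(Mul(w, Pow(Function('J')(3), -1)), Mul(28, Pow(-47, -1)))) = Mul(Mul(-4, 93), Add(Mul(6, Pow(Mul(Pow(3, 2), Add(1, 3)), -1)), Mul(28, Pow(-47, -1)))) = Mul(-372, Add(Mul(6, Pow(Mul(9, 4), -1)), Mul(28, Rational(-1, 47)))) = Mul(-372, Add(Mul(6, Pow(36, -1)), Rational(-28, 47))) = Mul(-372, Add(Mul(6, Rational(1, 36)), Rational(-28, 47))) = Mul(-372, Add(Rational(1, 6), Rational(-28, 47))) = Mul(-372, Rational(-121, 282)) = Rational(7502, 47)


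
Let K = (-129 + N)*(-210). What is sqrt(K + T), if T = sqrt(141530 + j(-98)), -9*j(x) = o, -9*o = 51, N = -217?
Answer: sqrt(653940 + sqrt(11463981))/3 ≈ 270.25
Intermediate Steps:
o = -17/3 (o = -1/9*51 = -17/3 ≈ -5.6667)
j(x) = 17/27 (j(x) = -1/9*(-17/3) = 17/27)
T = sqrt(11463981)/9 (T = sqrt(141530 + 17/27) = sqrt(3821327/27) = sqrt(11463981)/9 ≈ 376.21)
K = 72660 (K = (-129 - 217)*(-210) = -346*(-210) = 72660)
sqrt(K + T) = sqrt(72660 + sqrt(11463981)/9)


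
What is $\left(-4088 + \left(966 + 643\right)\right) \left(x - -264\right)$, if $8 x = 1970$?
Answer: $- \frac{5059639}{4} \approx -1.2649 \cdot 10^{6}$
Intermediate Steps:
$x = \frac{985}{4}$ ($x = \frac{1}{8} \cdot 1970 = \frac{985}{4} \approx 246.25$)
$\left(-4088 + \left(966 + 643\right)\right) \left(x - -264\right) = \left(-4088 + \left(966 + 643\right)\right) \left(\frac{985}{4} - -264\right) = \left(-4088 + 1609\right) \left(\frac{985}{4} + 264\right) = \left(-2479\right) \frac{2041}{4} = - \frac{5059639}{4}$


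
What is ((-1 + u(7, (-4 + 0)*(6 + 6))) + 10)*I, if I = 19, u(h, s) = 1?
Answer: 190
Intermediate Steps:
((-1 + u(7, (-4 + 0)*(6 + 6))) + 10)*I = ((-1 + 1) + 10)*19 = (0 + 10)*19 = 10*19 = 190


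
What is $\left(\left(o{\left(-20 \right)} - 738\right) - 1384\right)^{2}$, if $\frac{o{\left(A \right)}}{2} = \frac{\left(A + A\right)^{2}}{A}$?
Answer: $5207524$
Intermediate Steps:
$o{\left(A \right)} = 8 A$ ($o{\left(A \right)} = 2 \frac{\left(A + A\right)^{2}}{A} = 2 \frac{\left(2 A\right)^{2}}{A} = 2 \frac{4 A^{2}}{A} = 2 \cdot 4 A = 8 A$)
$\left(\left(o{\left(-20 \right)} - 738\right) - 1384\right)^{2} = \left(\left(8 \left(-20\right) - 738\right) - 1384\right)^{2} = \left(\left(-160 - 738\right) - 1384\right)^{2} = \left(-898 - 1384\right)^{2} = \left(-2282\right)^{2} = 5207524$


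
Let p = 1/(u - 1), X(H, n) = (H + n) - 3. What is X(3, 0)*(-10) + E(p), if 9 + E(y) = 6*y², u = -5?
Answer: -53/6 ≈ -8.8333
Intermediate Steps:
X(H, n) = -3 + H + n
p = -⅙ (p = 1/(-5 - 1) = 1/(-6) = -⅙ ≈ -0.16667)
E(y) = -9 + 6*y²
X(3, 0)*(-10) + E(p) = (-3 + 3 + 0)*(-10) + (-9 + 6*(-⅙)²) = 0*(-10) + (-9 + 6*(1/36)) = 0 + (-9 + ⅙) = 0 - 53/6 = -53/6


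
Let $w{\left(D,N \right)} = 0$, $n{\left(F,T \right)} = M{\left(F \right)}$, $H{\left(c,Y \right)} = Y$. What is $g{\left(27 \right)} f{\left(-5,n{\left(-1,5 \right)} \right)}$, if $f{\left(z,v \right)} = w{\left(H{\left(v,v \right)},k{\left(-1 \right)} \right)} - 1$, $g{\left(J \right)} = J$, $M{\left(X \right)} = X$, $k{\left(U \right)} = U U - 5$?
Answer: $-27$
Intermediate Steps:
$k{\left(U \right)} = -5 + U^{2}$ ($k{\left(U \right)} = U^{2} - 5 = -5 + U^{2}$)
$n{\left(F,T \right)} = F$
$f{\left(z,v \right)} = -1$ ($f{\left(z,v \right)} = 0 - 1 = -1$)
$g{\left(27 \right)} f{\left(-5,n{\left(-1,5 \right)} \right)} = 27 \left(-1\right) = -27$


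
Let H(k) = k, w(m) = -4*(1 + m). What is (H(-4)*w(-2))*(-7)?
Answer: 112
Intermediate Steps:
w(m) = -4 - 4*m
(H(-4)*w(-2))*(-7) = -4*(-4 - 4*(-2))*(-7) = -4*(-4 + 8)*(-7) = -4*4*(-7) = -16*(-7) = 112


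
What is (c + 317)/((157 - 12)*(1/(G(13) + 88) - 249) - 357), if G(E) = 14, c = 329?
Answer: -65892/3718979 ≈ -0.017718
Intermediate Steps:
(c + 317)/((157 - 12)*(1/(G(13) + 88) - 249) - 357) = (329 + 317)/((157 - 12)*(1/(14 + 88) - 249) - 357) = 646/(145*(1/102 - 249) - 357) = 646/(145*(-25397/102) - 357) = 646/(-3682565/102 - 357) = 646/(-3718979/102) = 646*(-102/3718979) = -65892/3718979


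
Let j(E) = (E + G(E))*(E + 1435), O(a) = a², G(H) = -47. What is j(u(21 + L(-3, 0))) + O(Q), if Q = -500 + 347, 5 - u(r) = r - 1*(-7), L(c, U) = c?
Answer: -71396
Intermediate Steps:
u(r) = -2 - r (u(r) = 5 - (r - 1*(-7)) = 5 - (r + 7) = 5 - (7 + r) = 5 + (-7 - r) = -2 - r)
Q = -153
j(E) = (-47 + E)*(1435 + E) (j(E) = (E - 47)*(E + 1435) = (-47 + E)*(1435 + E))
j(u(21 + L(-3, 0))) + O(Q) = (-67445 + (-2 - (21 - 3))² + 1388*(-2 - (21 - 3))) + (-153)² = (-67445 + (-2 - 1*18)² + 1388*(-2 - 1*18)) + 23409 = (-67445 + (-2 - 18)² + 1388*(-2 - 18)) + 23409 = (-67445 + (-20)² + 1388*(-20)) + 23409 = (-67445 + 400 - 27760) + 23409 = -94805 + 23409 = -71396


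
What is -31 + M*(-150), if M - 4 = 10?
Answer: -2131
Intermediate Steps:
M = 14 (M = 4 + 10 = 14)
-31 + M*(-150) = -31 + 14*(-150) = -31 - 2100 = -2131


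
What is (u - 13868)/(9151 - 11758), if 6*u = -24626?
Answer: 53917/7821 ≈ 6.8939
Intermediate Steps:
u = -12313/3 (u = (⅙)*(-24626) = -12313/3 ≈ -4104.3)
(u - 13868)/(9151 - 11758) = (-12313/3 - 13868)/(9151 - 11758) = -53917/3/(-2607) = -53917/3*(-1/2607) = 53917/7821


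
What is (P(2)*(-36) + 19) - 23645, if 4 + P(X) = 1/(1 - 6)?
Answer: -117374/5 ≈ -23475.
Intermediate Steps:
P(X) = -21/5 (P(X) = -4 + 1/(1 - 6) = -4 + 1/(-5) = -4 - ⅕ = -21/5)
(P(2)*(-36) + 19) - 23645 = (-21/5*(-36) + 19) - 23645 = (756/5 + 19) - 23645 = 851/5 - 23645 = -117374/5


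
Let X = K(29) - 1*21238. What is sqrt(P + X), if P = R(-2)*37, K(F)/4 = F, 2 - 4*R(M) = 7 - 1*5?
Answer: I*sqrt(21122) ≈ 145.33*I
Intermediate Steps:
R(M) = 0 (R(M) = 1/2 - (7 - 1*5)/4 = 1/2 - (7 - 5)/4 = 1/2 - 1/4*2 = 1/2 - 1/2 = 0)
K(F) = 4*F
P = 0 (P = 0*37 = 0)
X = -21122 (X = 4*29 - 1*21238 = 116 - 21238 = -21122)
sqrt(P + X) = sqrt(0 - 21122) = sqrt(-21122) = I*sqrt(21122)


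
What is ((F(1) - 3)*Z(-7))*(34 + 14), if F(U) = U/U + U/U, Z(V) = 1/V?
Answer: 48/7 ≈ 6.8571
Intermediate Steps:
F(U) = 2 (F(U) = 1 + 1 = 2)
((F(1) - 3)*Z(-7))*(34 + 14) = ((2 - 3)/(-7))*(34 + 14) = -1*(-1/7)*48 = (1/7)*48 = 48/7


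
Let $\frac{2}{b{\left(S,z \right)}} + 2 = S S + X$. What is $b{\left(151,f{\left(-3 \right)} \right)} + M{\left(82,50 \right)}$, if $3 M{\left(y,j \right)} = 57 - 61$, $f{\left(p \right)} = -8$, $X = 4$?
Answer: $- \frac{10134}{7601} \approx -1.3332$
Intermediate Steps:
$b{\left(S,z \right)} = \frac{2}{2 + S^{2}}$ ($b{\left(S,z \right)} = \frac{2}{-2 + \left(S S + 4\right)} = \frac{2}{-2 + \left(S^{2} + 4\right)} = \frac{2}{-2 + \left(4 + S^{2}\right)} = \frac{2}{2 + S^{2}}$)
$M{\left(y,j \right)} = - \frac{4}{3}$ ($M{\left(y,j \right)} = \frac{57 - 61}{3} = \frac{1}{3} \left(-4\right) = - \frac{4}{3}$)
$b{\left(151,f{\left(-3 \right)} \right)} + M{\left(82,50 \right)} = \frac{2}{2 + 151^{2}} - \frac{4}{3} = \frac{2}{2 + 22801} - \frac{4}{3} = \frac{2}{22803} - \frac{4}{3} = - \frac{10134}{7601}$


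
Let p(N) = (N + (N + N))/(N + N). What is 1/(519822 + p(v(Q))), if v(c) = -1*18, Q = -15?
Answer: 2/1039647 ≈ 1.9237e-6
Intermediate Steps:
v(c) = -18
p(N) = 3/2 (p(N) = (N + 2*N)/((2*N)) = (3*N)*(1/(2*N)) = 3/2)
1/(519822 + p(v(Q))) = 1/(519822 + 3/2) = 1/(1039647/2) = 2/1039647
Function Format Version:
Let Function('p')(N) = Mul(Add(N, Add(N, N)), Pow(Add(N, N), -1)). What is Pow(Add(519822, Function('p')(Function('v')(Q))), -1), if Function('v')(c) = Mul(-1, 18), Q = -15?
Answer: Rational(2, 1039647) ≈ 1.9237e-6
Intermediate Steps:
Function('v')(c) = -18
Function('p')(N) = Rational(3, 2) (Function('p')(N) = Mul(Add(N, Mul(2, N)), Pow(Mul(2, N), -1)) = Mul(Mul(3, N), Mul(Rational(1, 2), Pow(N, -1))) = Rational(3, 2))
Pow(Add(519822, Function('p')(Function('v')(Q))), -1) = Pow(Add(519822, Rational(3, 2)), -1) = Pow(Rational(1039647, 2), -1) = Rational(2, 1039647)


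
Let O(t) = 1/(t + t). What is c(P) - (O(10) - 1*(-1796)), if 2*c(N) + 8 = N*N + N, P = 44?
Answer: -16201/20 ≈ -810.05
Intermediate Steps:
O(t) = 1/(2*t)
c(N) = -4 + N/2 + N²/2 (c(N) = -4 + (N*N + N)/2 = -4 + (N² + N)/2 = -4 + (N + N²)/2 = -4 + (N/2 + N²/2) = -4 + N/2 + N²/2)
c(P) - (O(10) - 1*(-1796)) = (-4 + (½)*44 + (½)*44²) - ((½)/10 - 1*(-1796)) = (-4 + 22 + (½)*1936) - ((½)*(⅒) + 1796) = (-4 + 22 + 968) - (1/20 + 1796) = 986 - 1*35921/20 = 986 - 35921/20 = -16201/20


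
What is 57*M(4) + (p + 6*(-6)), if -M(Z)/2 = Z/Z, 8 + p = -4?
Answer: -162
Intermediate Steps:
p = -12 (p = -8 - 4 = -12)
M(Z) = -2 (M(Z) = -2*Z/Z = -2*1 = -2)
57*M(4) + (p + 6*(-6)) = 57*(-2) + (-12 + 6*(-6)) = -114 + (-12 - 36) = -114 - 48 = -162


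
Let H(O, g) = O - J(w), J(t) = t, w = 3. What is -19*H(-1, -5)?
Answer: 76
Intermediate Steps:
H(O, g) = -3 + O (H(O, g) = O - 1*3 = O - 3 = -3 + O)
-19*H(-1, -5) = -19*(-3 - 1) = -19*(-4) = 76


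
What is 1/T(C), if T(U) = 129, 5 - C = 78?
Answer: 1/129 ≈ 0.0077519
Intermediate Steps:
C = -73 (C = 5 - 1*78 = 5 - 78 = -73)
1/T(C) = 1/129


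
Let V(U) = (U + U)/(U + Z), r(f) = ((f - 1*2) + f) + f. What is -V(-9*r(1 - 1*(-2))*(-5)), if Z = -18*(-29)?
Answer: -70/93 ≈ -0.75269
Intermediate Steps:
r(f) = -2 + 3*f (r(f) = ((f - 2) + f) + f = ((-2 + f) + f) + f = (-2 + 2*f) + f = -2 + 3*f)
Z = 522
V(U) = 2*U/(522 + U) (V(U) = (U + U)/(U + 522) = (2*U)/(522 + U) = 2*U/(522 + U))
-V(-9*r(1 - 1*(-2))*(-5)) = -2*-9*(-2 + 3*(1 - 1*(-2)))*(-5)/(522 - 9*(-2 + 3*(1 - 1*(-2)))*(-5)) = -2*-9*(-2 + 3*(1 + 2))*(-5)/(522 - 9*(-2 + 3*(1 + 2))*(-5)) = -2*-9*(-2 + 3*3)*(-5)/(522 - 9*(-2 + 3*3)*(-5)) = -2*-9*(-2 + 9)*(-5)/(522 - 9*(-2 + 9)*(-5)) = -2*-9*7*(-5)/(522 - 9*7*(-5)) = -2*(-63*(-5))/(522 - 63*(-5)) = -2*315/(522 + 315) = -2*315/837 = -1*70/93 = -70/93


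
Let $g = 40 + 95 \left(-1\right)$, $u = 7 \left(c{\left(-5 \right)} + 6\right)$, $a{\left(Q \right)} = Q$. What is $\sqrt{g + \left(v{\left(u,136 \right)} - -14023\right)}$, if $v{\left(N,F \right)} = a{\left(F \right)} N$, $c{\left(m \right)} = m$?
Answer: $2 \sqrt{3730} \approx 122.15$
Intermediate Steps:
$u = 7$ ($u = 7 \left(-5 + 6\right) = 7 \cdot 1 = 7$)
$v{\left(N,F \right)} = F N$
$g = -55$ ($g = 40 - 95 = -55$)
$\sqrt{g + \left(v{\left(u,136 \right)} - -14023\right)} = \sqrt{-55 + \left(136 \cdot 7 - -14023\right)} = \sqrt{-55 + \left(952 + 14023\right)} = \sqrt{-55 + 14975} = \sqrt{14920} = 2 \sqrt{3730}$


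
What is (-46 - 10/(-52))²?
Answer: 1418481/676 ≈ 2098.3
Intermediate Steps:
(-46 - 10/(-52))² = (-46 - 10*(-1/52))² = (-46 + 5/26)² = (-1191/26)² = 1418481/676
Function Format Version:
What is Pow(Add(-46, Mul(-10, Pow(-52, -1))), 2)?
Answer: Rational(1418481, 676) ≈ 2098.3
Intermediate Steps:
Pow(Add(-46, Mul(-10, Pow(-52, -1))), 2) = Pow(Add(-46, Mul(-10, Rational(-1, 52))), 2) = Pow(Add(-46, Rational(5, 26)), 2) = Pow(Rational(-1191, 26), 2) = Rational(1418481, 676)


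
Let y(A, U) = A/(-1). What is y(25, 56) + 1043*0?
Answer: -25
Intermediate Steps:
y(A, U) = -A (y(A, U) = A*(-1) = -A)
y(25, 56) + 1043*0 = -1*25 + 1043*0 = -25 + 0 = -25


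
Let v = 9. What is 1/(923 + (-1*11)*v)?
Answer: 1/824 ≈ 0.0012136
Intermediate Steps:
1/(923 + (-1*11)*v) = 1/(923 - 1*11*9) = 1/(923 - 11*9) = 1/(923 - 99) = 1/824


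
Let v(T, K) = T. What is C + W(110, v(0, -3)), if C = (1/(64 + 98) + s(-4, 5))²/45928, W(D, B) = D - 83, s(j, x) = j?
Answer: 32544448273/1205334432 ≈ 27.000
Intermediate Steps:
W(D, B) = -83 + D
C = 418609/1205334432 (C = (1/(64 + 98) - 4)²/45928 = (1/162 - 4)²*(1/45928) = (-647/162)²*(1/45928) = (418609/26244)*(1/45928) = 418609/1205334432 ≈ 0.00034730)
C + W(110, v(0, -3)) = 418609/1205334432 + (-83 + 110) = 418609/1205334432 + 27 = 32544448273/1205334432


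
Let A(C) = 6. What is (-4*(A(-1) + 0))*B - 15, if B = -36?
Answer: 849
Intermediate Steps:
(-4*(A(-1) + 0))*B - 15 = -4*(6 + 0)*(-36) - 15 = -4*6*(-36) - 15 = -24*(-36) - 15 = 864 - 15 = 849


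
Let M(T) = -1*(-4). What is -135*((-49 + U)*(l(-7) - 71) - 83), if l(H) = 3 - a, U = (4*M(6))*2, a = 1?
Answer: -147150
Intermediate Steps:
M(T) = 4
U = 32 (U = (4*4)*2 = 16*2 = 32)
l(H) = 2 (l(H) = 3 - 1*1 = 3 - 1 = 2)
-135*((-49 + U)*(l(-7) - 71) - 83) = -135*((-49 + 32)*(2 - 71) - 83) = -135*(-17*(-69) - 83) = -135*(1173 - 83) = -135*1090 = -147150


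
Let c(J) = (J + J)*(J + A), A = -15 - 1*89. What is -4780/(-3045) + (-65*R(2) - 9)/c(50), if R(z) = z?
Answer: 1749017/1096200 ≈ 1.5955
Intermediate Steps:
A = -104 (A = -15 - 89 = -104)
c(J) = 2*J*(-104 + J) (c(J) = (J + J)*(J - 104) = (2*J)*(-104 + J) = 2*J*(-104 + J))
-4780/(-3045) + (-65*R(2) - 9)/c(50) = -4780/(-3045) + (-65*2 - 9)/((2*50*(-104 + 50))) = -4780*(-1/3045) + (-130 - 9)/((2*50*(-54))) = 956/609 - 139/(-5400) = 956/609 - 139*(-1/5400) = 956/609 + 139/5400 = 1749017/1096200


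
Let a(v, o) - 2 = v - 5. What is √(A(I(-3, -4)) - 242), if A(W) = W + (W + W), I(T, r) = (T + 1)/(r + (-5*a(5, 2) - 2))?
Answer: I*√3866/4 ≈ 15.544*I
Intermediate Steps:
a(v, o) = -3 + v (a(v, o) = 2 + (v - 5) = 2 + (-5 + v) = -3 + v)
I(T, r) = (1 + T)/(-12 + r) (I(T, r) = (T + 1)/(r + (-5*(-3 + 5) - 2)) = (1 + T)/(r + (-5*2 - 2)) = (1 + T)/(r + (-10 - 2)) = (1 + T)/(r - 12) = (1 + T)/(-12 + r))
A(W) = 3*W (A(W) = W + 2*W = 3*W)
√(A(I(-3, -4)) - 242) = √(3*((1 - 3)/(-12 - 4)) - 242) = √(3*(-2/(-16)) - 242) = √(3*(-1/16*(-2)) - 242) = √(3*(⅛) - 242) = √(3/8 - 242) = √(-1933/8) = I*√3866/4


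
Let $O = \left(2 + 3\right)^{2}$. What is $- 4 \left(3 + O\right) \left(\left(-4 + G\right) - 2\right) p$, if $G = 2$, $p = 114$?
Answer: $51072$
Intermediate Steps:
$O = 25$ ($O = 5^{2} = 25$)
$- 4 \left(3 + O\right) \left(\left(-4 + G\right) - 2\right) p = - 4 \left(3 + 25\right) \left(\left(-4 + 2\right) - 2\right) 114 = \left(-4\right) 28 \left(-2 - 2\right) 114 = \left(-112\right) \left(-4\right) 114 = 448 \cdot 114 = 51072$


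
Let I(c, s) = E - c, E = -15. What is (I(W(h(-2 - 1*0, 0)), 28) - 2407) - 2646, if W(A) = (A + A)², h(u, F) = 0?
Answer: -5068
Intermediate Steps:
W(A) = 4*A² (W(A) = (2*A)² = 4*A²)
I(c, s) = -15 - c
(I(W(h(-2 - 1*0, 0)), 28) - 2407) - 2646 = ((-15 - 4*0²) - 2407) - 2646 = ((-15 - 4*0) - 2407) - 2646 = ((-15 - 1*0) - 2407) - 2646 = ((-15 + 0) - 2407) - 2646 = (-15 - 2407) - 2646 = -2422 - 2646 = -5068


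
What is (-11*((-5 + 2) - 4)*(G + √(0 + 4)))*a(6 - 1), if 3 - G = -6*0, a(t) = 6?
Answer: 2310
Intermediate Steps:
G = 3 (G = 3 - (-1)*6*0 = 3 - (-1)*0 = 3 - 1*0 = 3 + 0 = 3)
(-11*((-5 + 2) - 4)*(G + √(0 + 4)))*a(6 - 1) = -11*((-5 + 2) - 4)*(3 + √(0 + 4))*6 = -11*(-3 - 4)*(3 + √4)*6 = -(-77)*(3 + 2)*6 = -(-77)*5*6 = -11*(-35)*6 = 385*6 = 2310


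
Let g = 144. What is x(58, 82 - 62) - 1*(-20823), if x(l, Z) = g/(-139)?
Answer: 2894253/139 ≈ 20822.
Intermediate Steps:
x(l, Z) = -144/139 (x(l, Z) = 144/(-139) = 144*(-1/139) = -144/139)
x(58, 82 - 62) - 1*(-20823) = -144/139 - 1*(-20823) = -144/139 + 20823 = 2894253/139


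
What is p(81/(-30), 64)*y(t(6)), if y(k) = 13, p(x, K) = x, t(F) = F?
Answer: -351/10 ≈ -35.100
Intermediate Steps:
p(81/(-30), 64)*y(t(6)) = (81/(-30))*13 = (81*(-1/30))*13 = -27/10*13 = -351/10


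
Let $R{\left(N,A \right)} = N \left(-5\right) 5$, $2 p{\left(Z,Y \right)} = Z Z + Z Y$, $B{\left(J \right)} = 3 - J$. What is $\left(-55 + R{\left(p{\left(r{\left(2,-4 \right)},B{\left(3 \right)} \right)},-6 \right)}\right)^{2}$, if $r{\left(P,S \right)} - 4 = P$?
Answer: $255025$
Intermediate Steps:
$r{\left(P,S \right)} = 4 + P$
$p{\left(Z,Y \right)} = \frac{Z^{2}}{2} + \frac{Y Z}{2}$ ($p{\left(Z,Y \right)} = \frac{Z Z + Z Y}{2} = \frac{Z^{2} + Y Z}{2} = \frac{Z^{2}}{2} + \frac{Y Z}{2}$)
$R{\left(N,A \right)} = - 25 N$ ($R{\left(N,A \right)} = - 5 N 5 = - 25 N$)
$\left(-55 + R{\left(p{\left(r{\left(2,-4 \right)},B{\left(3 \right)} \right)},-6 \right)}\right)^{2} = \left(-55 - 25 \frac{\left(4 + 2\right) \left(\left(3 - 3\right) + \left(4 + 2\right)\right)}{2}\right)^{2} = \left(-55 - 25 \cdot \frac{1}{2} \cdot 6 \left(\left(3 - 3\right) + 6\right)\right)^{2} = \left(-55 - 25 \cdot \frac{1}{2} \cdot 6 \left(0 + 6\right)\right)^{2} = \left(-55 - 25 \cdot \frac{1}{2} \cdot 6 \cdot 6\right)^{2} = \left(-55 - 450\right)^{2} = \left(-505\right)^{2} = 255025$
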